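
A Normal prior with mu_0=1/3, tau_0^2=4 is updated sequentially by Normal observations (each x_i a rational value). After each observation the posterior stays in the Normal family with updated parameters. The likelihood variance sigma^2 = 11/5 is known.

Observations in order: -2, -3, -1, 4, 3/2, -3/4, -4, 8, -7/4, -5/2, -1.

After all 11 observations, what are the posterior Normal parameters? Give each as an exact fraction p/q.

mu_0=-139/693, tau_0^2=4/21

obs 1: x=-2 → posterior Normal(-109/93, 44/31)
obs 2: x=-3 → posterior Normal(-17/9, 44/51)
obs 3: x=-1 → posterior Normal(-349/213, 44/71)
obs 4: x=4 → posterior Normal(-109/273, 44/91)
obs 5: x=3/2 → posterior Normal(-19/333, 44/111)
obs 6: x=-3/4 → posterior Normal(-64/393, 44/131)
obs 7: x=-4 → posterior Normal(-304/453, 44/151)
obs 8: x=8 → posterior Normal(176/513, 44/171)
obs 9: x=-7/4 → posterior Normal(71/573, 44/191)
obs 10: x=-5/2 → posterior Normal(-79/633, 44/211)
obs 11: x=-1 → posterior Normal(-139/693, 4/21)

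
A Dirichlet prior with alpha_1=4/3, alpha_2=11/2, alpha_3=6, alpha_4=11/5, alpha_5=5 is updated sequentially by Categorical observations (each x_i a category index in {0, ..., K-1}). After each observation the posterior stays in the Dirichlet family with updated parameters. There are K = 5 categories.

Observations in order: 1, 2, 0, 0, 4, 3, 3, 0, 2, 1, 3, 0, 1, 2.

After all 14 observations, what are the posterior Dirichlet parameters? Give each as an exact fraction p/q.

alpha_1=16/3, alpha_2=17/2, alpha_3=9, alpha_4=26/5, alpha_5=6

obs 1: x=1 → posterior Dirichlet(4/3, 13/2, 6, 11/5, 5)
obs 2: x=2 → posterior Dirichlet(4/3, 13/2, 7, 11/5, 5)
obs 3: x=0 → posterior Dirichlet(7/3, 13/2, 7, 11/5, 5)
obs 4: x=0 → posterior Dirichlet(10/3, 13/2, 7, 11/5, 5)
obs 5: x=4 → posterior Dirichlet(10/3, 13/2, 7, 11/5, 6)
obs 6: x=3 → posterior Dirichlet(10/3, 13/2, 7, 16/5, 6)
obs 7: x=3 → posterior Dirichlet(10/3, 13/2, 7, 21/5, 6)
obs 8: x=0 → posterior Dirichlet(13/3, 13/2, 7, 21/5, 6)
obs 9: x=2 → posterior Dirichlet(13/3, 13/2, 8, 21/5, 6)
obs 10: x=1 → posterior Dirichlet(13/3, 15/2, 8, 21/5, 6)
obs 11: x=3 → posterior Dirichlet(13/3, 15/2, 8, 26/5, 6)
obs 12: x=0 → posterior Dirichlet(16/3, 15/2, 8, 26/5, 6)
obs 13: x=1 → posterior Dirichlet(16/3, 17/2, 8, 26/5, 6)
obs 14: x=2 → posterior Dirichlet(16/3, 17/2, 9, 26/5, 6)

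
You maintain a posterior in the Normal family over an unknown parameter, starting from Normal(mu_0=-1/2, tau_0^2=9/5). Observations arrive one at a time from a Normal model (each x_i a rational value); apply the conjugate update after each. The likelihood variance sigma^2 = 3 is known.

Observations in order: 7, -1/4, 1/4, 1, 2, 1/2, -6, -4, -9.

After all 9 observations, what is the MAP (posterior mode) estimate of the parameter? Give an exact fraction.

-7/8

obs 1: x=7 → posterior Normal(37/16, 9/8)
obs 2: x=-1/4 → posterior Normal(71/44, 9/11)
obs 3: x=1/4 → posterior Normal(37/28, 9/14)
obs 4: x=1 → posterior Normal(43/34, 9/17)
obs 5: x=2 → posterior Normal(11/8, 9/20)
obs 6: x=1/2 → posterior Normal(29/23, 9/23)
obs 7: x=-6 → posterior Normal(11/26, 9/26)
obs 8: x=-4 → posterior Normal(-1/29, 9/29)
obs 9: x=-9 → posterior Normal(-7/8, 9/32)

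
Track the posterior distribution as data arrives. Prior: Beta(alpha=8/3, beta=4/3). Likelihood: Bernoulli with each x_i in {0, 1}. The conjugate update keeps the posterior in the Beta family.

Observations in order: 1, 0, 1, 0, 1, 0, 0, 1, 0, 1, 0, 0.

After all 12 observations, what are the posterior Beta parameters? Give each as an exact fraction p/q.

obs 1: x=1 → posterior Beta(11/3, 4/3)
obs 2: x=0 → posterior Beta(11/3, 7/3)
obs 3: x=1 → posterior Beta(14/3, 7/3)
obs 4: x=0 → posterior Beta(14/3, 10/3)
obs 5: x=1 → posterior Beta(17/3, 10/3)
obs 6: x=0 → posterior Beta(17/3, 13/3)
obs 7: x=0 → posterior Beta(17/3, 16/3)
obs 8: x=1 → posterior Beta(20/3, 16/3)
obs 9: x=0 → posterior Beta(20/3, 19/3)
obs 10: x=1 → posterior Beta(23/3, 19/3)
obs 11: x=0 → posterior Beta(23/3, 22/3)
obs 12: x=0 → posterior Beta(23/3, 25/3)

alpha=23/3, beta=25/3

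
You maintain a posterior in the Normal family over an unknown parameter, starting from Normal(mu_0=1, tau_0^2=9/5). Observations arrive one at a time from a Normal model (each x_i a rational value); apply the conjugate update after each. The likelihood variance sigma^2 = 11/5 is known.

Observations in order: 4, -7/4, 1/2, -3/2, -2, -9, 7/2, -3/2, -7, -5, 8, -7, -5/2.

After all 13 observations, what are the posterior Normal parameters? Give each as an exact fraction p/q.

obs 1: x=4 → posterior Normal(47/20, 99/100)
obs 2: x=-7/4 → posterior Normal(125/116, 99/145)
obs 3: x=1/2 → posterior Normal(143/152, 99/190)
obs 4: x=-3/2 → posterior Normal(89/188, 99/235)
obs 5: x=-2 → posterior Normal(17/224, 99/280)
obs 6: x=-9 → posterior Normal(-307/260, 99/325)
obs 7: x=7/2 → posterior Normal(-181/296, 99/370)
obs 8: x=-3/2 → posterior Normal(-235/332, 99/415)
obs 9: x=-7 → posterior Normal(-487/368, 99/460)
obs 10: x=-5 → posterior Normal(-667/404, 99/505)
obs 11: x=8 → posterior Normal(-379/440, 9/50)
obs 12: x=-7 → posterior Normal(-631/476, 99/595)
obs 13: x=-5/2 → posterior Normal(-721/512, 99/640)

mu_0=-721/512, tau_0^2=99/640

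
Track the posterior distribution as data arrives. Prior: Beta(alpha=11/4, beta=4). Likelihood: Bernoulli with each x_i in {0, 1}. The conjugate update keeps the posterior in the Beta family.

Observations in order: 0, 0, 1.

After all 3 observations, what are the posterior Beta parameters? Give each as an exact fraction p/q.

alpha=15/4, beta=6

obs 1: x=0 → posterior Beta(11/4, 5)
obs 2: x=0 → posterior Beta(11/4, 6)
obs 3: x=1 → posterior Beta(15/4, 6)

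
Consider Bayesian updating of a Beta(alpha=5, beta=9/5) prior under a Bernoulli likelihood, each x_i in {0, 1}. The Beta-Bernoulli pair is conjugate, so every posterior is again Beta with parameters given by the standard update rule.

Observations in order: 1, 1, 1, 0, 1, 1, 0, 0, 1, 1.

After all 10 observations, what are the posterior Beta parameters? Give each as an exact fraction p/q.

alpha=12, beta=24/5

obs 1: x=1 → posterior Beta(6, 9/5)
obs 2: x=1 → posterior Beta(7, 9/5)
obs 3: x=1 → posterior Beta(8, 9/5)
obs 4: x=0 → posterior Beta(8, 14/5)
obs 5: x=1 → posterior Beta(9, 14/5)
obs 6: x=1 → posterior Beta(10, 14/5)
obs 7: x=0 → posterior Beta(10, 19/5)
obs 8: x=0 → posterior Beta(10, 24/5)
obs 9: x=1 → posterior Beta(11, 24/5)
obs 10: x=1 → posterior Beta(12, 24/5)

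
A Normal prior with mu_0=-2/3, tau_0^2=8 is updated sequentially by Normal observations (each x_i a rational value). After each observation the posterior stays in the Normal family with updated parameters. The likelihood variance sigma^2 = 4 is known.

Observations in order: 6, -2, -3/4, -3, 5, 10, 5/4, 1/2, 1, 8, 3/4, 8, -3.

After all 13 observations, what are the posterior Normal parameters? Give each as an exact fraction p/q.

obs 1: x=6 → posterior Normal(34/9, 8/3)
obs 2: x=-2 → posterior Normal(22/15, 8/5)
obs 3: x=-3/4 → posterior Normal(5/6, 8/7)
obs 4: x=-3 → posterior Normal(-1/54, 8/9)
obs 5: x=5 → posterior Normal(59/66, 8/11)
obs 6: x=10 → posterior Normal(179/78, 8/13)
obs 7: x=5/4 → posterior Normal(97/45, 8/15)
obs 8: x=1/2 → posterior Normal(100/51, 8/17)
obs 9: x=1 → posterior Normal(106/57, 8/19)
obs 10: x=8 → posterior Normal(22/9, 8/21)
obs 11: x=3/4 → posterior Normal(317/138, 8/23)
obs 12: x=8 → posterior Normal(413/150, 8/25)
obs 13: x=-3 → posterior Normal(377/162, 8/27)

mu_0=377/162, tau_0^2=8/27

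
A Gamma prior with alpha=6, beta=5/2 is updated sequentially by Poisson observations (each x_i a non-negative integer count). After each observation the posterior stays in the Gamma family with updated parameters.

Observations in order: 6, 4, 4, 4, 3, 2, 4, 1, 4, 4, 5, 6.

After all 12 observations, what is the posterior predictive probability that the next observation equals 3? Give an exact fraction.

67462890381069612862296490151194782209918088101098895561330297000652161691590083320/328287884030704474260910865698590429953856653070549658688924765621538317155127527681

obs 1: x=6 → posterior Gamma(12, 7/2)
obs 2: x=4 → posterior Gamma(16, 9/2)
obs 3: x=4 → posterior Gamma(20, 11/2)
obs 4: x=4 → posterior Gamma(24, 13/2)
obs 5: x=3 → posterior Gamma(27, 15/2)
obs 6: x=2 → posterior Gamma(29, 17/2)
obs 7: x=4 → posterior Gamma(33, 19/2)
obs 8: x=1 → posterior Gamma(34, 21/2)
obs 9: x=4 → posterior Gamma(38, 23/2)
obs 10: x=4 → posterior Gamma(42, 25/2)
obs 11: x=5 → posterior Gamma(47, 27/2)
obs 12: x=6 → posterior Gamma(53, 29/2)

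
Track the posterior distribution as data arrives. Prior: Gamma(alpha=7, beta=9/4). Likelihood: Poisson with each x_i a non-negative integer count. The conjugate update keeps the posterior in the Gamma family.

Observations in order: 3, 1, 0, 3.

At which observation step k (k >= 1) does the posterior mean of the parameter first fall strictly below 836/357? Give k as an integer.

obs 1: x=3 → posterior Gamma(10, 13/4)
obs 2: x=1 → posterior Gamma(11, 17/4)
obs 3: x=0 → posterior Gamma(11, 21/4)
obs 4: x=3 → posterior Gamma(14, 25/4)

k = 3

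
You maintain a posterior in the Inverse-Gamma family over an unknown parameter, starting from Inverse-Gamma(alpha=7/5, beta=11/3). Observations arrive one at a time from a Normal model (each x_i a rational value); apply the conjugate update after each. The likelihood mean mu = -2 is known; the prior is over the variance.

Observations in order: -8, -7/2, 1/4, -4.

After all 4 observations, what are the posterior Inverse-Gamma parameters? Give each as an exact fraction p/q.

obs 1: x=-8 → posterior Inverse-Gamma(19/10, 65/3)
obs 2: x=-7/2 → posterior Inverse-Gamma(12/5, 547/24)
obs 3: x=1/4 → posterior Inverse-Gamma(29/10, 2431/96)
obs 4: x=-4 → posterior Inverse-Gamma(17/5, 2623/96)

alpha=17/5, beta=2623/96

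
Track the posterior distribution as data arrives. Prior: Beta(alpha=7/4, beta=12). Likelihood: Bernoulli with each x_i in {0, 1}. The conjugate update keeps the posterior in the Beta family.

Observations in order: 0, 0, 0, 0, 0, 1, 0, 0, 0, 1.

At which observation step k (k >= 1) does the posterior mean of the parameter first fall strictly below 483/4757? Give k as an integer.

k = 4

obs 1: x=0 → posterior Beta(7/4, 13)
obs 2: x=0 → posterior Beta(7/4, 14)
obs 3: x=0 → posterior Beta(7/4, 15)
obs 4: x=0 → posterior Beta(7/4, 16)
obs 5: x=0 → posterior Beta(7/4, 17)
obs 6: x=1 → posterior Beta(11/4, 17)
obs 7: x=0 → posterior Beta(11/4, 18)
obs 8: x=0 → posterior Beta(11/4, 19)
obs 9: x=0 → posterior Beta(11/4, 20)
obs 10: x=1 → posterior Beta(15/4, 20)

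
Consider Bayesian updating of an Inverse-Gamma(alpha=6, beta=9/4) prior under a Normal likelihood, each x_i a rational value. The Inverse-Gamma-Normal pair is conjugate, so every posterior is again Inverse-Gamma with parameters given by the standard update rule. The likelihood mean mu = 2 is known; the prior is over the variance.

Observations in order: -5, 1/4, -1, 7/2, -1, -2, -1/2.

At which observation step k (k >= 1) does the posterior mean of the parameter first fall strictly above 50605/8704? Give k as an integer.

obs 1: x=-5 → posterior Inverse-Gamma(13/2, 107/4)
obs 2: x=1/4 → posterior Inverse-Gamma(7, 905/32)
obs 3: x=-1 → posterior Inverse-Gamma(15/2, 1049/32)
obs 4: x=7/2 → posterior Inverse-Gamma(8, 1085/32)
obs 5: x=-1 → posterior Inverse-Gamma(17/2, 1229/32)
obs 6: x=-2 → posterior Inverse-Gamma(9, 1485/32)
obs 7: x=-1/2 → posterior Inverse-Gamma(19/2, 1585/32)

k = 7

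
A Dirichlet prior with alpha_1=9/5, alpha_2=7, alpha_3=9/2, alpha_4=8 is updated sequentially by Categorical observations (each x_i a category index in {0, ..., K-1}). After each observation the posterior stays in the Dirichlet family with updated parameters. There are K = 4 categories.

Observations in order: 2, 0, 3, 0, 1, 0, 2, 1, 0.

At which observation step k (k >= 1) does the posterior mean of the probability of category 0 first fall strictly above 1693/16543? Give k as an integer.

k = 2

obs 1: x=2 → posterior Dirichlet(9/5, 7, 11/2, 8)
obs 2: x=0 → posterior Dirichlet(14/5, 7, 11/2, 8)
obs 3: x=3 → posterior Dirichlet(14/5, 7, 11/2, 9)
obs 4: x=0 → posterior Dirichlet(19/5, 7, 11/2, 9)
obs 5: x=1 → posterior Dirichlet(19/5, 8, 11/2, 9)
obs 6: x=0 → posterior Dirichlet(24/5, 8, 11/2, 9)
obs 7: x=2 → posterior Dirichlet(24/5, 8, 13/2, 9)
obs 8: x=1 → posterior Dirichlet(24/5, 9, 13/2, 9)
obs 9: x=0 → posterior Dirichlet(29/5, 9, 13/2, 9)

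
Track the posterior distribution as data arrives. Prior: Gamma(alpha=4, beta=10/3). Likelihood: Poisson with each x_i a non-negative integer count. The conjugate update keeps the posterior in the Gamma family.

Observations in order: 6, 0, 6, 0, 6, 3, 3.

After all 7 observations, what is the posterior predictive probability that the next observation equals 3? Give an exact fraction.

15702081737856073359260336081748532136867038605/74780168083201557166026679862802485463425744896

obs 1: x=6 → posterior Gamma(10, 13/3)
obs 2: x=0 → posterior Gamma(10, 16/3)
obs 3: x=6 → posterior Gamma(16, 19/3)
obs 4: x=0 → posterior Gamma(16, 22/3)
obs 5: x=6 → posterior Gamma(22, 25/3)
obs 6: x=3 → posterior Gamma(25, 28/3)
obs 7: x=3 → posterior Gamma(28, 31/3)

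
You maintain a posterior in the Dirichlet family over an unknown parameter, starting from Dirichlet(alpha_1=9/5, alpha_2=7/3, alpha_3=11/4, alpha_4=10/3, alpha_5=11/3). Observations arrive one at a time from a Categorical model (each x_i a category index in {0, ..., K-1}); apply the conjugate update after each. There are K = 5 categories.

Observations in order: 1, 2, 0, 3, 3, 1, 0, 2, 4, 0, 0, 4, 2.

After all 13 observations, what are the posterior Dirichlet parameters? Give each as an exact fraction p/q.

obs 1: x=1 → posterior Dirichlet(9/5, 10/3, 11/4, 10/3, 11/3)
obs 2: x=2 → posterior Dirichlet(9/5, 10/3, 15/4, 10/3, 11/3)
obs 3: x=0 → posterior Dirichlet(14/5, 10/3, 15/4, 10/3, 11/3)
obs 4: x=3 → posterior Dirichlet(14/5, 10/3, 15/4, 13/3, 11/3)
obs 5: x=3 → posterior Dirichlet(14/5, 10/3, 15/4, 16/3, 11/3)
obs 6: x=1 → posterior Dirichlet(14/5, 13/3, 15/4, 16/3, 11/3)
obs 7: x=0 → posterior Dirichlet(19/5, 13/3, 15/4, 16/3, 11/3)
obs 8: x=2 → posterior Dirichlet(19/5, 13/3, 19/4, 16/3, 11/3)
obs 9: x=4 → posterior Dirichlet(19/5, 13/3, 19/4, 16/3, 14/3)
obs 10: x=0 → posterior Dirichlet(24/5, 13/3, 19/4, 16/3, 14/3)
obs 11: x=0 → posterior Dirichlet(29/5, 13/3, 19/4, 16/3, 14/3)
obs 12: x=4 → posterior Dirichlet(29/5, 13/3, 19/4, 16/3, 17/3)
obs 13: x=2 → posterior Dirichlet(29/5, 13/3, 23/4, 16/3, 17/3)

alpha_1=29/5, alpha_2=13/3, alpha_3=23/4, alpha_4=16/3, alpha_5=17/3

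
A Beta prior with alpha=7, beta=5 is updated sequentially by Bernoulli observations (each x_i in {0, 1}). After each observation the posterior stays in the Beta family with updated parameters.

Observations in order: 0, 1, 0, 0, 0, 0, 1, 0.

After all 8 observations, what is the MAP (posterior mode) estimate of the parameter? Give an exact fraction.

4/9

obs 1: x=0 → posterior Beta(7, 6)
obs 2: x=1 → posterior Beta(8, 6)
obs 3: x=0 → posterior Beta(8, 7)
obs 4: x=0 → posterior Beta(8, 8)
obs 5: x=0 → posterior Beta(8, 9)
obs 6: x=0 → posterior Beta(8, 10)
obs 7: x=1 → posterior Beta(9, 10)
obs 8: x=0 → posterior Beta(9, 11)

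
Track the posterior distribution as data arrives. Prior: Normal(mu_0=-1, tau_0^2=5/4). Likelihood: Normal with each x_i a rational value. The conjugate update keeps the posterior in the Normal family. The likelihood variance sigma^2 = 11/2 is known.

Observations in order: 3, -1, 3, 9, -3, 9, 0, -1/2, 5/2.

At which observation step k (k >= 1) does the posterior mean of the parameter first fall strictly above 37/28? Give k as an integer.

obs 1: x=3 → posterior Normal(-7/27, 55/54)
obs 2: x=-1 → posterior Normal(-3/8, 55/64)
obs 3: x=3 → posterior Normal(3/37, 55/74)
obs 4: x=9 → posterior Normal(8/7, 55/84)
obs 5: x=-3 → posterior Normal(33/47, 55/94)
obs 6: x=9 → posterior Normal(3/2, 55/104)
obs 7: x=0 → posterior Normal(26/19, 55/114)
obs 8: x=-1/2 → posterior Normal(151/124, 55/124)
obs 9: x=5/2 → posterior Normal(88/67, 55/134)

k = 6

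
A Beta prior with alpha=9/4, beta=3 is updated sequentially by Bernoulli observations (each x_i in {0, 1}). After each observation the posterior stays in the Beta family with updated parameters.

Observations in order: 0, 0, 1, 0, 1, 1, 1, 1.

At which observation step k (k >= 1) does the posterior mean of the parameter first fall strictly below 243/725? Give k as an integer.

k = 2

obs 1: x=0 → posterior Beta(9/4, 4)
obs 2: x=0 → posterior Beta(9/4, 5)
obs 3: x=1 → posterior Beta(13/4, 5)
obs 4: x=0 → posterior Beta(13/4, 6)
obs 5: x=1 → posterior Beta(17/4, 6)
obs 6: x=1 → posterior Beta(21/4, 6)
obs 7: x=1 → posterior Beta(25/4, 6)
obs 8: x=1 → posterior Beta(29/4, 6)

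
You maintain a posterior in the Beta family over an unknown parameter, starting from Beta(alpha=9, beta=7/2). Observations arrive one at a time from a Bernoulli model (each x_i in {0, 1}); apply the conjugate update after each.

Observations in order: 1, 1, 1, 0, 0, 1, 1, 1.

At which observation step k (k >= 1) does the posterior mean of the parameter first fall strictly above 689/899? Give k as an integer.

k = 3

obs 1: x=1 → posterior Beta(10, 7/2)
obs 2: x=1 → posterior Beta(11, 7/2)
obs 3: x=1 → posterior Beta(12, 7/2)
obs 4: x=0 → posterior Beta(12, 9/2)
obs 5: x=0 → posterior Beta(12, 11/2)
obs 6: x=1 → posterior Beta(13, 11/2)
obs 7: x=1 → posterior Beta(14, 11/2)
obs 8: x=1 → posterior Beta(15, 11/2)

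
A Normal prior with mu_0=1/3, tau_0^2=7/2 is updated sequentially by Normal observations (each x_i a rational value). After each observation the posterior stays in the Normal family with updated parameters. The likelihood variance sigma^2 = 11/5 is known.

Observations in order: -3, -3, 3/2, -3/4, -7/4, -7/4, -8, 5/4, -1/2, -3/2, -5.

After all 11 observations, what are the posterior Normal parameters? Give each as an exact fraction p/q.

mu_0=-4681/2442, tau_0^2=7/37

obs 1: x=-3 → posterior Normal(-293/171, 77/57)
obs 2: x=-3 → posterior Normal(-152/69, 77/92)
obs 3: x=3/2 → posterior Normal(-901/762, 77/127)
obs 4: x=-3/4 → posterior Normal(-2117/1944, 77/162)
obs 5: x=-7/4 → posterior Normal(-713/591, 77/197)
obs 6: x=-7/4 → posterior Normal(-3587/2784, 77/232)
obs 7: x=-8 → posterior Normal(-6947/3204, 77/267)
obs 8: x=5/4 → posterior Normal(-3211/1812, 77/302)
obs 9: x=-1/2 → posterior Normal(-1658/1011, 77/337)
obs 10: x=-3/2 → posterior Normal(-3631/2232, 77/372)
obs 11: x=-5 → posterior Normal(-4681/2442, 7/37)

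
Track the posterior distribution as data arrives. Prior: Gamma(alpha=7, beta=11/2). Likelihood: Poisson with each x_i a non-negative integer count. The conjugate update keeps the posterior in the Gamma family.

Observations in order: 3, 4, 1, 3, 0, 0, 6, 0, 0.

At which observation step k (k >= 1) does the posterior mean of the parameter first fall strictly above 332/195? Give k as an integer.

k = 2

obs 1: x=3 → posterior Gamma(10, 13/2)
obs 2: x=4 → posterior Gamma(14, 15/2)
obs 3: x=1 → posterior Gamma(15, 17/2)
obs 4: x=3 → posterior Gamma(18, 19/2)
obs 5: x=0 → posterior Gamma(18, 21/2)
obs 6: x=0 → posterior Gamma(18, 23/2)
obs 7: x=6 → posterior Gamma(24, 25/2)
obs 8: x=0 → posterior Gamma(24, 27/2)
obs 9: x=0 → posterior Gamma(24, 29/2)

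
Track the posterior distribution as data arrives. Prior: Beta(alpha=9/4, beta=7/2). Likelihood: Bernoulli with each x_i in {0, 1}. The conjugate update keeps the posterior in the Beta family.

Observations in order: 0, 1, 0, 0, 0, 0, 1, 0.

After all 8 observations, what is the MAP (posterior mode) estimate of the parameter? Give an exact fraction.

13/47

obs 1: x=0 → posterior Beta(9/4, 9/2)
obs 2: x=1 → posterior Beta(13/4, 9/2)
obs 3: x=0 → posterior Beta(13/4, 11/2)
obs 4: x=0 → posterior Beta(13/4, 13/2)
obs 5: x=0 → posterior Beta(13/4, 15/2)
obs 6: x=0 → posterior Beta(13/4, 17/2)
obs 7: x=1 → posterior Beta(17/4, 17/2)
obs 8: x=0 → posterior Beta(17/4, 19/2)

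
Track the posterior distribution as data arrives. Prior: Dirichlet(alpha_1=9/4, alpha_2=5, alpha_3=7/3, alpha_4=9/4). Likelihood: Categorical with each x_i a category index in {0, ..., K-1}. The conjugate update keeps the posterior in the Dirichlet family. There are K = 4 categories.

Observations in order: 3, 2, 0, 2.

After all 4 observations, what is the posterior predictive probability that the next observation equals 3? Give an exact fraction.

39/190

obs 1: x=3 → posterior Dirichlet(9/4, 5, 7/3, 13/4)
obs 2: x=2 → posterior Dirichlet(9/4, 5, 10/3, 13/4)
obs 3: x=0 → posterior Dirichlet(13/4, 5, 10/3, 13/4)
obs 4: x=2 → posterior Dirichlet(13/4, 5, 13/3, 13/4)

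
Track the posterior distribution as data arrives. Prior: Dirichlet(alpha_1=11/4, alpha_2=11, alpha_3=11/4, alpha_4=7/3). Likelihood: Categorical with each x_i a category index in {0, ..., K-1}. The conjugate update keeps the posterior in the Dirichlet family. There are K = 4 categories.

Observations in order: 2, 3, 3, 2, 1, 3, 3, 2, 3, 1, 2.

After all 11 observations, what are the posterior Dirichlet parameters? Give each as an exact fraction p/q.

obs 1: x=2 → posterior Dirichlet(11/4, 11, 15/4, 7/3)
obs 2: x=3 → posterior Dirichlet(11/4, 11, 15/4, 10/3)
obs 3: x=3 → posterior Dirichlet(11/4, 11, 15/4, 13/3)
obs 4: x=2 → posterior Dirichlet(11/4, 11, 19/4, 13/3)
obs 5: x=1 → posterior Dirichlet(11/4, 12, 19/4, 13/3)
obs 6: x=3 → posterior Dirichlet(11/4, 12, 19/4, 16/3)
obs 7: x=3 → posterior Dirichlet(11/4, 12, 19/4, 19/3)
obs 8: x=2 → posterior Dirichlet(11/4, 12, 23/4, 19/3)
obs 9: x=3 → posterior Dirichlet(11/4, 12, 23/4, 22/3)
obs 10: x=1 → posterior Dirichlet(11/4, 13, 23/4, 22/3)
obs 11: x=2 → posterior Dirichlet(11/4, 13, 27/4, 22/3)

alpha_1=11/4, alpha_2=13, alpha_3=27/4, alpha_4=22/3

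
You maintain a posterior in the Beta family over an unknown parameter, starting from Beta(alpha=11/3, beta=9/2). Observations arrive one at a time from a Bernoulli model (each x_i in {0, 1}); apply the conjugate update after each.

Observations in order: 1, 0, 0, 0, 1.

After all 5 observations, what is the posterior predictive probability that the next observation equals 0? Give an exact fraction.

45/79

obs 1: x=1 → posterior Beta(14/3, 9/2)
obs 2: x=0 → posterior Beta(14/3, 11/2)
obs 3: x=0 → posterior Beta(14/3, 13/2)
obs 4: x=0 → posterior Beta(14/3, 15/2)
obs 5: x=1 → posterior Beta(17/3, 15/2)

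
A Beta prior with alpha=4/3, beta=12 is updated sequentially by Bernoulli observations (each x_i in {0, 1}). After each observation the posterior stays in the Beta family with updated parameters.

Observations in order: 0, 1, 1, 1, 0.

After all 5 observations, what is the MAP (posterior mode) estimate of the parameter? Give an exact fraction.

10/49

obs 1: x=0 → posterior Beta(4/3, 13)
obs 2: x=1 → posterior Beta(7/3, 13)
obs 3: x=1 → posterior Beta(10/3, 13)
obs 4: x=1 → posterior Beta(13/3, 13)
obs 5: x=0 → posterior Beta(13/3, 14)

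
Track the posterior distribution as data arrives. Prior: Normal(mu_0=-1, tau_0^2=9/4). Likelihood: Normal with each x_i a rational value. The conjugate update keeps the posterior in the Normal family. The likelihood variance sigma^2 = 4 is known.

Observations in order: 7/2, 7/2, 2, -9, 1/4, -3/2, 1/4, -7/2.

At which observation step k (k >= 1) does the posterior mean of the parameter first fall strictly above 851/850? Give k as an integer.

k = 2

obs 1: x=7/2 → posterior Normal(31/50, 36/25)
obs 2: x=7/2 → posterior Normal(47/34, 18/17)
obs 3: x=2 → posterior Normal(65/43, 36/43)
obs 4: x=-9 → posterior Normal(-4/13, 9/13)
obs 5: x=1/4 → posterior Normal(-55/244, 36/61)
obs 6: x=-3/2 → posterior Normal(-109/280, 18/35)
obs 7: x=1/4 → posterior Normal(-25/79, 36/79)
obs 8: x=-7/2 → posterior Normal(-113/176, 9/22)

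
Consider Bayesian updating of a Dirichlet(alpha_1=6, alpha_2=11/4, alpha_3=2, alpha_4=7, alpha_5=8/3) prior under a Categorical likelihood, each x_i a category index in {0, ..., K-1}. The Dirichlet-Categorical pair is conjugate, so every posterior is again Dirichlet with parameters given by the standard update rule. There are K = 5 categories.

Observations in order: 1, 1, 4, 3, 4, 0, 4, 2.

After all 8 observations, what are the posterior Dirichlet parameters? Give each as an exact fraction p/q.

alpha_1=7, alpha_2=19/4, alpha_3=3, alpha_4=8, alpha_5=17/3

obs 1: x=1 → posterior Dirichlet(6, 15/4, 2, 7, 8/3)
obs 2: x=1 → posterior Dirichlet(6, 19/4, 2, 7, 8/3)
obs 3: x=4 → posterior Dirichlet(6, 19/4, 2, 7, 11/3)
obs 4: x=3 → posterior Dirichlet(6, 19/4, 2, 8, 11/3)
obs 5: x=4 → posterior Dirichlet(6, 19/4, 2, 8, 14/3)
obs 6: x=0 → posterior Dirichlet(7, 19/4, 2, 8, 14/3)
obs 7: x=4 → posterior Dirichlet(7, 19/4, 2, 8, 17/3)
obs 8: x=2 → posterior Dirichlet(7, 19/4, 3, 8, 17/3)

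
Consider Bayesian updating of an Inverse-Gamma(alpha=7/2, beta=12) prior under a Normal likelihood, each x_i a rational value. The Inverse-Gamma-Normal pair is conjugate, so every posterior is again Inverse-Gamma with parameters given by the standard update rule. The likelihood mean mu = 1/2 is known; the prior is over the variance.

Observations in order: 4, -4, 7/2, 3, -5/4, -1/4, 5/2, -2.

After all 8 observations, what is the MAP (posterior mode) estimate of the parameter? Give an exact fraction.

obs 1: x=4 → posterior Inverse-Gamma(4, 145/8)
obs 2: x=-4 → posterior Inverse-Gamma(9/2, 113/4)
obs 3: x=7/2 → posterior Inverse-Gamma(5, 131/4)
obs 4: x=3 → posterior Inverse-Gamma(11/2, 287/8)
obs 5: x=-5/4 → posterior Inverse-Gamma(6, 1197/32)
obs 6: x=-1/4 → posterior Inverse-Gamma(13/2, 603/16)
obs 7: x=5/2 → posterior Inverse-Gamma(7, 635/16)
obs 8: x=-2 → posterior Inverse-Gamma(15/2, 685/16)

685/136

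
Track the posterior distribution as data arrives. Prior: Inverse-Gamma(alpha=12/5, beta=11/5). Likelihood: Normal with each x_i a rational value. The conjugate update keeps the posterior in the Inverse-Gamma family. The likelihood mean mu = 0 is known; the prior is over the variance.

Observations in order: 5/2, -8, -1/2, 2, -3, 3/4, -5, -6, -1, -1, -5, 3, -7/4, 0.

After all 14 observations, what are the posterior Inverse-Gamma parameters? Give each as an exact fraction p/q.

alpha=47/5, beta=7541/80

obs 1: x=5/2 → posterior Inverse-Gamma(29/10, 213/40)
obs 2: x=-8 → posterior Inverse-Gamma(17/5, 1493/40)
obs 3: x=-1/2 → posterior Inverse-Gamma(39/10, 749/20)
obs 4: x=2 → posterior Inverse-Gamma(22/5, 789/20)
obs 5: x=-3 → posterior Inverse-Gamma(49/10, 879/20)
obs 6: x=3/4 → posterior Inverse-Gamma(27/5, 7077/160)
obs 7: x=-5 → posterior Inverse-Gamma(59/10, 9077/160)
obs 8: x=-6 → posterior Inverse-Gamma(32/5, 11957/160)
obs 9: x=-1 → posterior Inverse-Gamma(69/10, 12037/160)
obs 10: x=-1 → posterior Inverse-Gamma(37/5, 12117/160)
obs 11: x=-5 → posterior Inverse-Gamma(79/10, 14117/160)
obs 12: x=3 → posterior Inverse-Gamma(42/5, 14837/160)
obs 13: x=-7/4 → posterior Inverse-Gamma(89/10, 7541/80)
obs 14: x=0 → posterior Inverse-Gamma(47/5, 7541/80)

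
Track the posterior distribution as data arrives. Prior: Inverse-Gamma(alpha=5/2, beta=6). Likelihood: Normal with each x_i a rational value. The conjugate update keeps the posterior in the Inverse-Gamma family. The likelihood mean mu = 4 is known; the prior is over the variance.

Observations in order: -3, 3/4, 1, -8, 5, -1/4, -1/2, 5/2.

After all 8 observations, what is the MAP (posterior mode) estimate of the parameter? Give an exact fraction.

2129/120

obs 1: x=-3 → posterior Inverse-Gamma(3, 61/2)
obs 2: x=3/4 → posterior Inverse-Gamma(7/2, 1145/32)
obs 3: x=1 → posterior Inverse-Gamma(4, 1289/32)
obs 4: x=-8 → posterior Inverse-Gamma(9/2, 3593/32)
obs 5: x=5 → posterior Inverse-Gamma(5, 3609/32)
obs 6: x=-1/4 → posterior Inverse-Gamma(11/2, 1949/16)
obs 7: x=-1/2 → posterior Inverse-Gamma(6, 2111/16)
obs 8: x=5/2 → posterior Inverse-Gamma(13/2, 2129/16)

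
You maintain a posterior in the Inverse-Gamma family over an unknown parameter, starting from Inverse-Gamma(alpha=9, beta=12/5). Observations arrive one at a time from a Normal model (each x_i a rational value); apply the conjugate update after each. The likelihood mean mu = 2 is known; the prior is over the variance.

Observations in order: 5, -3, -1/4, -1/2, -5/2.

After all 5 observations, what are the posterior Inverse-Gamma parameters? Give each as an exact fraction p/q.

obs 1: x=5 → posterior Inverse-Gamma(19/2, 69/10)
obs 2: x=-3 → posterior Inverse-Gamma(10, 97/5)
obs 3: x=-1/4 → posterior Inverse-Gamma(21/2, 3509/160)
obs 4: x=-1/2 → posterior Inverse-Gamma(11, 4009/160)
obs 5: x=-5/2 → posterior Inverse-Gamma(23/2, 5629/160)

alpha=23/2, beta=5629/160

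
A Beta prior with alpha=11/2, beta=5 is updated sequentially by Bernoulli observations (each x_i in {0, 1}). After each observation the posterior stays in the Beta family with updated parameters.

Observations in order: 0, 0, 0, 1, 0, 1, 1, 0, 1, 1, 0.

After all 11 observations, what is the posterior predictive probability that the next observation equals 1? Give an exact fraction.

21/43

obs 1: x=0 → posterior Beta(11/2, 6)
obs 2: x=0 → posterior Beta(11/2, 7)
obs 3: x=0 → posterior Beta(11/2, 8)
obs 4: x=1 → posterior Beta(13/2, 8)
obs 5: x=0 → posterior Beta(13/2, 9)
obs 6: x=1 → posterior Beta(15/2, 9)
obs 7: x=1 → posterior Beta(17/2, 9)
obs 8: x=0 → posterior Beta(17/2, 10)
obs 9: x=1 → posterior Beta(19/2, 10)
obs 10: x=1 → posterior Beta(21/2, 10)
obs 11: x=0 → posterior Beta(21/2, 11)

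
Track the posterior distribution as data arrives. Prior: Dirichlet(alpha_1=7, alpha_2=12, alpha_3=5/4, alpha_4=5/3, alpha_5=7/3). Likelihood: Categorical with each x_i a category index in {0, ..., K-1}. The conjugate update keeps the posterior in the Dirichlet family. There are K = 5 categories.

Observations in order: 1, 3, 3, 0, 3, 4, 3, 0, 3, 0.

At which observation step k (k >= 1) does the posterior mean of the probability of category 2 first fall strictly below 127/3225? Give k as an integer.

obs 1: x=1 → posterior Dirichlet(7, 13, 5/4, 5/3, 7/3)
obs 2: x=3 → posterior Dirichlet(7, 13, 5/4, 8/3, 7/3)
obs 3: x=3 → posterior Dirichlet(7, 13, 5/4, 11/3, 7/3)
obs 4: x=0 → posterior Dirichlet(8, 13, 5/4, 11/3, 7/3)
obs 5: x=3 → posterior Dirichlet(8, 13, 5/4, 14/3, 7/3)
obs 6: x=4 → posterior Dirichlet(8, 13, 5/4, 14/3, 10/3)
obs 7: x=3 → posterior Dirichlet(8, 13, 5/4, 17/3, 10/3)
obs 8: x=0 → posterior Dirichlet(9, 13, 5/4, 17/3, 10/3)
obs 9: x=3 → posterior Dirichlet(9, 13, 5/4, 20/3, 10/3)
obs 10: x=0 → posterior Dirichlet(10, 13, 5/4, 20/3, 10/3)

k = 8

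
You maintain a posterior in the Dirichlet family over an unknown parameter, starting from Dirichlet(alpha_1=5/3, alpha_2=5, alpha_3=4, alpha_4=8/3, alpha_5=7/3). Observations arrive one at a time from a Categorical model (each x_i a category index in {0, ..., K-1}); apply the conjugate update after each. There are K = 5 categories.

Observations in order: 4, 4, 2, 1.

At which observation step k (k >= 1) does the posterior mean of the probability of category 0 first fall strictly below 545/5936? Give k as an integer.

k = 3

obs 1: x=4 → posterior Dirichlet(5/3, 5, 4, 8/3, 10/3)
obs 2: x=4 → posterior Dirichlet(5/3, 5, 4, 8/3, 13/3)
obs 3: x=2 → posterior Dirichlet(5/3, 5, 5, 8/3, 13/3)
obs 4: x=1 → posterior Dirichlet(5/3, 6, 5, 8/3, 13/3)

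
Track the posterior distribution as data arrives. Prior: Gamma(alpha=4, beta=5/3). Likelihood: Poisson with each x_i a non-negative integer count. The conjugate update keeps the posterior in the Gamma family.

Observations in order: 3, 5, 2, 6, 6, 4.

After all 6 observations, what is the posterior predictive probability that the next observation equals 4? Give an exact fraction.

29455455119405876971449958184178515288549397435/160695547639187256399890950453723525207788879872

obs 1: x=3 → posterior Gamma(7, 8/3)
obs 2: x=5 → posterior Gamma(12, 11/3)
obs 3: x=2 → posterior Gamma(14, 14/3)
obs 4: x=6 → posterior Gamma(20, 17/3)
obs 5: x=6 → posterior Gamma(26, 20/3)
obs 6: x=4 → posterior Gamma(30, 23/3)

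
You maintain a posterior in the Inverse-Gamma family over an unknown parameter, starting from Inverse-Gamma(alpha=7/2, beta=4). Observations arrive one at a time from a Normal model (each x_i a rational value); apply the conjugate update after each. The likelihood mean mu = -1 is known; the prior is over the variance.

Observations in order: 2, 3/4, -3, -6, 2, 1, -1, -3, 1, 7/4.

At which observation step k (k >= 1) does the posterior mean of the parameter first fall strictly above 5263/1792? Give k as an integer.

k = 3

obs 1: x=2 → posterior Inverse-Gamma(4, 17/2)
obs 2: x=3/4 → posterior Inverse-Gamma(9/2, 321/32)
obs 3: x=-3 → posterior Inverse-Gamma(5, 385/32)
obs 4: x=-6 → posterior Inverse-Gamma(11/2, 785/32)
obs 5: x=2 → posterior Inverse-Gamma(6, 929/32)
obs 6: x=1 → posterior Inverse-Gamma(13/2, 993/32)
obs 7: x=-1 → posterior Inverse-Gamma(7, 993/32)
obs 8: x=-3 → posterior Inverse-Gamma(15/2, 1057/32)
obs 9: x=1 → posterior Inverse-Gamma(8, 1121/32)
obs 10: x=7/4 → posterior Inverse-Gamma(17/2, 621/16)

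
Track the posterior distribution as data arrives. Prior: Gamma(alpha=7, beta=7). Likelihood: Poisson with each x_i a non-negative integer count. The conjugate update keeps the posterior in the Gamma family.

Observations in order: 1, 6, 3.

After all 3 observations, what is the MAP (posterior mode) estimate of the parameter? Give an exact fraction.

8/5

obs 1: x=1 → posterior Gamma(8, 8)
obs 2: x=6 → posterior Gamma(14, 9)
obs 3: x=3 → posterior Gamma(17, 10)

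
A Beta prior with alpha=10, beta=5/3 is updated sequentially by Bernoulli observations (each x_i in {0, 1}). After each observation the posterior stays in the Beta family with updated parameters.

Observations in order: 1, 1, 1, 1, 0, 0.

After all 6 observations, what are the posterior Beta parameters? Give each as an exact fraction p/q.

obs 1: x=1 → posterior Beta(11, 5/3)
obs 2: x=1 → posterior Beta(12, 5/3)
obs 3: x=1 → posterior Beta(13, 5/3)
obs 4: x=1 → posterior Beta(14, 5/3)
obs 5: x=0 → posterior Beta(14, 8/3)
obs 6: x=0 → posterior Beta(14, 11/3)

alpha=14, beta=11/3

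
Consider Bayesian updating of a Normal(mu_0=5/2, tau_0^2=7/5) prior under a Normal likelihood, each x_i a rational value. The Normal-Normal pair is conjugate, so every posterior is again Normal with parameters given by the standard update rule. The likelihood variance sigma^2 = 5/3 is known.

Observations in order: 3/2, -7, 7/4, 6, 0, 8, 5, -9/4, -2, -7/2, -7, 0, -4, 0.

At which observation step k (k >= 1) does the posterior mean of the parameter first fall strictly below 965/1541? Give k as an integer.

k = 2

obs 1: x=3/2 → posterior Normal(47/23, 35/46)
obs 2: x=-7 → posterior Normal(-53/67, 35/67)
obs 3: x=7/4 → posterior Normal(-65/352, 35/88)
obs 4: x=6 → posterior Normal(439/436, 35/109)
obs 5: x=0 → posterior Normal(439/520, 7/26)
obs 6: x=8 → posterior Normal(1111/604, 35/151)
obs 7: x=5 → posterior Normal(1531/688, 35/172)
obs 8: x=-9/4 → posterior Normal(671/386, 35/193)
obs 9: x=-2 → posterior Normal(587/428, 35/214)
obs 10: x=-7/2 → posterior Normal(44/47, 7/47)
obs 11: x=-7 → posterior Normal(73/256, 35/256)
obs 12: x=0 → posterior Normal(73/277, 35/277)
obs 13: x=-4 → posterior Normal(-11/298, 35/298)
obs 14: x=0 → posterior Normal(-1/29, 35/319)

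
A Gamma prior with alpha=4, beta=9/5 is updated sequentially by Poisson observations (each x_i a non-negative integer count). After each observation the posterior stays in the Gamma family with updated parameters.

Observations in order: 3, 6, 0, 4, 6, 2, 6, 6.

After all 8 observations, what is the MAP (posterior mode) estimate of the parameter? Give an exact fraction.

180/49

obs 1: x=3 → posterior Gamma(7, 14/5)
obs 2: x=6 → posterior Gamma(13, 19/5)
obs 3: x=0 → posterior Gamma(13, 24/5)
obs 4: x=4 → posterior Gamma(17, 29/5)
obs 5: x=6 → posterior Gamma(23, 34/5)
obs 6: x=2 → posterior Gamma(25, 39/5)
obs 7: x=6 → posterior Gamma(31, 44/5)
obs 8: x=6 → posterior Gamma(37, 49/5)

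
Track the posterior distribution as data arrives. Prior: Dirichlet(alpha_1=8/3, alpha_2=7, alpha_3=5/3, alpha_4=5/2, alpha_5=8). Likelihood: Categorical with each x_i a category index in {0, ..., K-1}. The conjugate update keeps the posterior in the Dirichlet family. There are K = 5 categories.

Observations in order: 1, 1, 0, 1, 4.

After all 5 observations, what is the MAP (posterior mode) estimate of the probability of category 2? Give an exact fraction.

4/131

obs 1: x=1 → posterior Dirichlet(8/3, 8, 5/3, 5/2, 8)
obs 2: x=1 → posterior Dirichlet(8/3, 9, 5/3, 5/2, 8)
obs 3: x=0 → posterior Dirichlet(11/3, 9, 5/3, 5/2, 8)
obs 4: x=1 → posterior Dirichlet(11/3, 10, 5/3, 5/2, 8)
obs 5: x=4 → posterior Dirichlet(11/3, 10, 5/3, 5/2, 9)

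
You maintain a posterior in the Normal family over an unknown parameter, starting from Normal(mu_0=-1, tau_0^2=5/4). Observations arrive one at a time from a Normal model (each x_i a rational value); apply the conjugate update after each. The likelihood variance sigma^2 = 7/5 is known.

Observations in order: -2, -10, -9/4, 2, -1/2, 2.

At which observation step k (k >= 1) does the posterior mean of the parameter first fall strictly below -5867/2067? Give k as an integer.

obs 1: x=-2 → posterior Normal(-78/53, 35/53)
obs 2: x=-10 → posterior Normal(-164/39, 35/78)
obs 3: x=-9/4 → posterior Normal(-1537/412, 35/103)
obs 4: x=2 → posterior Normal(-1337/512, 35/128)
obs 5: x=-1/2 → posterior Normal(-1387/612, 35/153)
obs 6: x=2 → posterior Normal(-1187/712, 35/178)

k = 2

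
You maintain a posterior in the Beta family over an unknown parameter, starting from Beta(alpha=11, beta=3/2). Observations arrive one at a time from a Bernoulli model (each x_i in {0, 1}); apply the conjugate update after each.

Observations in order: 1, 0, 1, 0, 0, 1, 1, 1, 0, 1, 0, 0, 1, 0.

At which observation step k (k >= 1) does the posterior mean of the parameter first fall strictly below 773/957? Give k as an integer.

obs 1: x=1 → posterior Beta(12, 3/2)
obs 2: x=0 → posterior Beta(12, 5/2)
obs 3: x=1 → posterior Beta(13, 5/2)
obs 4: x=0 → posterior Beta(13, 7/2)
obs 5: x=0 → posterior Beta(13, 9/2)
obs 6: x=1 → posterior Beta(14, 9/2)
obs 7: x=1 → posterior Beta(15, 9/2)
obs 8: x=1 → posterior Beta(16, 9/2)
obs 9: x=0 → posterior Beta(16, 11/2)
obs 10: x=1 → posterior Beta(17, 11/2)
obs 11: x=0 → posterior Beta(17, 13/2)
obs 12: x=0 → posterior Beta(17, 15/2)
obs 13: x=1 → posterior Beta(18, 15/2)
obs 14: x=0 → posterior Beta(18, 17/2)

k = 4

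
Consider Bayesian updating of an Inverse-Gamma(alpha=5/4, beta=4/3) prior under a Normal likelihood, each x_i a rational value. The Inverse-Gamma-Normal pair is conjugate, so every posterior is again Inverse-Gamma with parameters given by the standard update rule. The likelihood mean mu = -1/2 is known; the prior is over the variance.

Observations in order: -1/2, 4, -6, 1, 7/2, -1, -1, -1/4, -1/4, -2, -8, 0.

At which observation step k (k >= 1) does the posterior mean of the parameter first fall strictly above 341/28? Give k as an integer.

k = 3

obs 1: x=-1/2 → posterior Inverse-Gamma(7/4, 4/3)
obs 2: x=4 → posterior Inverse-Gamma(9/4, 275/24)
obs 3: x=-6 → posterior Inverse-Gamma(11/4, 319/12)
obs 4: x=1 → posterior Inverse-Gamma(13/4, 665/24)
obs 5: x=7/2 → posterior Inverse-Gamma(15/4, 857/24)
obs 6: x=-1 → posterior Inverse-Gamma(17/4, 215/6)
obs 7: x=-1 → posterior Inverse-Gamma(19/4, 863/24)
obs 8: x=-1/4 → posterior Inverse-Gamma(21/4, 3455/96)
obs 9: x=-1/4 → posterior Inverse-Gamma(23/4, 1729/48)
obs 10: x=-2 → posterior Inverse-Gamma(25/4, 1783/48)
obs 11: x=-8 → posterior Inverse-Gamma(27/4, 3133/48)
obs 12: x=0 → posterior Inverse-Gamma(29/4, 3139/48)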